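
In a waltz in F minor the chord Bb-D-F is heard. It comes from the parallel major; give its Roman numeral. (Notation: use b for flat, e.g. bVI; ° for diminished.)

IV

Bb is scale degree 4 in F minor. Diatonically F minor has Bbm (iv) on that degree; Bb–D–F is instead the major chord native to F major, so it takes the label IV.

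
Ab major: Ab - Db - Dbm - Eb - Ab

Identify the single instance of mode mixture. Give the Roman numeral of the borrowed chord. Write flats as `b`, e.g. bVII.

In Ab major the diatonic chords are Ab, Bbm, Cm, Db, Eb, Fm, Gdim. Ab, Db and Eb are all diatonic. But Dbm (Db–Fb–Ab) is foreign: the diatonic IV on degree 4 is Db, whereas Dbm comes from Ab minor. It is labeled iv.

iv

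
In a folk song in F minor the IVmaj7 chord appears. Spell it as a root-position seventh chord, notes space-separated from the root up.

The root, Bb, is scale degree 4 — the same note in F minor and F major; only the chord quality changes. In F major the chord on Bb is Bb–D–F–A.

Bb D F A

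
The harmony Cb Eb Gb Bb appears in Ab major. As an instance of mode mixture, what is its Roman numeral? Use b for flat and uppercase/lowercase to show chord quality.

bIIImaj7

In Ab major scale degree 3 is C; Cb is its lowered form, from Ab minor. The diatonic chord on degree 3 would be Cm (iii), but Cb–Eb–Gb–Bb is the major-seventh chord from Ab minor. As a borrowed chord it is labeled bIIImaj7.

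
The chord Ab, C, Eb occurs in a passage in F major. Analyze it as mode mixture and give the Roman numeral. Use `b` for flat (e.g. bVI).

Ab is the lowered form of scale degree 3 in F major (the diatonic degree 3 is A). Diatonically F major has Am (iii) on that degree; Ab–C–Eb is instead the major chord native to F minor, so it takes the label bIII.

bIII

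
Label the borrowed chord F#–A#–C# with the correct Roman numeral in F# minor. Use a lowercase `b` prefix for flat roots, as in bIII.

I

F# is scale degree 1 in F# minor. F#–A#–C# is a major chord — the form found in F# major, not the diatonic i (F#m). Borrowed into F# minor it is written I.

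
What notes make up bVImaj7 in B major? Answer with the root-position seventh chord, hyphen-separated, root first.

The root of bVImaj7 is the lowered 6th degree: G# becomes G. In B minor the chord on G is G–B–D–F#.

G-B-D-F#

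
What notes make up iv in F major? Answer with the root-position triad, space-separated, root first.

Bb Db F

The root, Bb, is scale degree 4 — the same note in F major and F minor; only the chord quality changes. Stacking thirds in F minor on Bb gives Bb–Db–F.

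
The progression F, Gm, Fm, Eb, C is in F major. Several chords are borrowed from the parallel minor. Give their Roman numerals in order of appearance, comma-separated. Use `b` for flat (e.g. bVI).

In F major the diatonic chords are F, Gm, Am, Bb, C, Dm, Edim. F, Gm and C are all diatonic. But Fm (F–Ab–C) is foreign: the diatonic I on degree 1 is F, whereas Fm comes from F minor. It is labeled i. But Eb (Eb–G–Bb) is foreign: the diatonic vii° on degree 7 is Edim, whereas Eb comes from F minor. It is labeled bVII.

i, bVII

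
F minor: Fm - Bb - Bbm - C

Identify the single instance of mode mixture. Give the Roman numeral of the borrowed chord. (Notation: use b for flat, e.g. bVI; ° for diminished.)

In F minor (with V from harmonic minor) the diatonic chords are Fm, Gdim, Ab, Bbm, C, Db, Eb. Fm, Bbm and C all belong to that set. Bb (Bb–D–F) doesn't fit — on degree 4 F minor would have Bbm (iv). Bb is the degree-4 chord of F major, so it is the borrowed IV.

IV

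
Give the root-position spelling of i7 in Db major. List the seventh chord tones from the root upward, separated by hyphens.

Db-Fb-Ab-Cb

The root, Db, is scale degree 1 — the same note in Db major and Db minor; only the chord quality changes. Stacking thirds in Db minor on Db gives Db–Fb–Ab–Cb.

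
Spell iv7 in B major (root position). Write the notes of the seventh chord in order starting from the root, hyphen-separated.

E-G-B-D

iv7 is built on scale degree 4, which is E in both B major and its parallel. Stacking thirds in B minor on E gives E–G–B–D.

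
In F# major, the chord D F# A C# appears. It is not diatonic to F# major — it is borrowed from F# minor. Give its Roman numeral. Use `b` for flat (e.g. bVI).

bVImaj7

In F# major scale degree 6 is D#; D is its lowered form, from F# minor. The diatonic chord on degree 6 would be D#m (vi), but D–F#–A–C# is the major-seventh chord from F# minor. As a borrowed chord it is labeled bVImaj7.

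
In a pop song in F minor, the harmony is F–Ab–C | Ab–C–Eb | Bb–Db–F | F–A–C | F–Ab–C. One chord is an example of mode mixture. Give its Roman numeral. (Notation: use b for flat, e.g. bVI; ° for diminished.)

The diatonic triads in F minor (with V from harmonic minor) are Fm, Gdim, Ab, Bbm, C, Db, Eb. F–Ab–C = Fm, Ab–C–Eb = Ab and Bb–Db–F = Bbm are all diatonic. But F–A–C is foreign: the diatonic i on degree 1 is Fm, whereas F comes from F major. It is labeled I.

I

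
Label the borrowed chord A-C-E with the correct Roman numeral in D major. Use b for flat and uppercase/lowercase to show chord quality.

v

A is scale degree 5 in D major. A–C–E is a minor chord — the form found in D minor, not the diatonic V (A). Borrowed into D major it is written v.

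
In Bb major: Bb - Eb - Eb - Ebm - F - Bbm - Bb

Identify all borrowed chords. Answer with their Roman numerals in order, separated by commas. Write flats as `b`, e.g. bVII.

iv, i

In Bb major the diatonic chords are Bb, Cm, Dm, Eb, F, Gm, Adim. Bb, Eb and F are all diatonic. Ebm (Eb–Gb–Bb) is not: scale degree 4 in Bb major carries Eb (IV). In Bb minor the chord on that degree is Ebm, so here it functions as iv, borrowed from the parallel minor. Bbm (Bb–Db–F) is not: scale degree 1 in Bb major carries Bb (I). In Bb minor the chord on that degree is Bbm, so here it functions as i, borrowed from the parallel minor.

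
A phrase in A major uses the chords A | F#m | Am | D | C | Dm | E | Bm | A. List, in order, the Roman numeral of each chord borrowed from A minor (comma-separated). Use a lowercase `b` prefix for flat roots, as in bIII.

i, bIII, iv

The diatonic triads in A major are A, Bm, C#m, D, E, F#m, G#dim. A, F#m, D, E and Bm all belong to that set. But Am (A–C–E) is foreign: the diatonic I on degree 1 is A, whereas Am comes from A minor. It is labeled i. C (C–E–G) doesn't fit — on degree 3 A major would have C#m (iii). C is the degree-3 chord of A minor, so it is the borrowed bIII. Dm (D–F–A) is not: scale degree 4 in A major carries D (IV). In A minor the chord on that degree is Dm, so here it functions as iv, borrowed from the parallel minor.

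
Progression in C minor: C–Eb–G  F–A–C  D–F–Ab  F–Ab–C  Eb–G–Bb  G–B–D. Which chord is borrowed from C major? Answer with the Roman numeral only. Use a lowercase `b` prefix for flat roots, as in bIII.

C minor has the diatonic set Cm, Ddim, Eb, Fm, G, Ab, Bb (with V from harmonic minor). C–Eb–G = Cm, D–F–Ab = Ddim, F–Ab–C = Fm, Eb–G–Bb = Eb and G–B–D = G are all diatonic. But F–A–C is foreign: the diatonic iv on degree 4 is Fm, whereas F comes from C major. It is labeled IV.

IV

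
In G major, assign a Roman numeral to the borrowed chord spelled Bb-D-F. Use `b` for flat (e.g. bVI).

The root Bb is the lowered 3rd scale degree — diatonically G major has B there. Bb–D–F is a major chord — the form found in G minor, not the diatonic iii (Bm). Borrowed into G major it is written bIII.

bIII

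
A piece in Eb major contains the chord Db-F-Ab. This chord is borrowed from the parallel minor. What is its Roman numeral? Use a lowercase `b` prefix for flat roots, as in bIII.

bVII

The root Db is the lowered 7th scale degree — diatonically Eb major has D there. Diatonically Eb major has Ddim (vii°) on that degree; Db–F–Ab is instead the major chord native to Eb minor, so it takes the label bVII.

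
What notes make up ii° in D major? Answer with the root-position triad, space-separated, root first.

ii° is built on scale degree 2, which is E in both D major and its parallel. Stacking thirds in D minor on E gives E–G–Bb.

E G Bb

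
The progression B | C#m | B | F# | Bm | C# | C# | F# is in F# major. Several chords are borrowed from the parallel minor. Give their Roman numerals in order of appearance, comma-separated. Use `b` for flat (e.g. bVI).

v, iv

F# major has the diatonic set F#, G#m, A#m, B, C#, D#m, E#dim. B, F# and C# are all diatonic. C#m (C#–E–G#) doesn't fit — on degree 5 F# major would have C# (V). C#m is the degree-5 chord of F# minor, so it is the borrowed v. But Bm (B–D–F#) is foreign: the diatonic IV on degree 4 is B, whereas Bm comes from F# minor. It is labeled iv.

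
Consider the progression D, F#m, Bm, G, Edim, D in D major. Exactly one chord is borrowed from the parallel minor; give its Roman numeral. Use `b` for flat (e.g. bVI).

ii°

In D major the diatonic chords are D, Em, F#m, G, A, Bm, C#dim. D, F#m, Bm and G are all diatonic. Edim (E–G–Bb) doesn't fit — on degree 2 D major would have Em (ii). Edim is the degree-2 chord of D minor, so it is the borrowed ii°.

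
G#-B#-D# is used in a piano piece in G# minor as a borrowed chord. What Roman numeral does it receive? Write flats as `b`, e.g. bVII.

G# is scale degree 1 in G# minor. Diatonically G# minor has G#m (i) on that degree; G#–B#–D# is instead the major chord native to G# major, so it takes the label I.

I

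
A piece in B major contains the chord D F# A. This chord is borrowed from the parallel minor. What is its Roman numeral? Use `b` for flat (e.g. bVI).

bIII

D is the lowered form of scale degree 3 in B major (the diatonic degree 3 is D#). Diatonically B major has D#m (iii) on that degree; D–F#–A is instead the major chord native to B minor, so it takes the label bIII.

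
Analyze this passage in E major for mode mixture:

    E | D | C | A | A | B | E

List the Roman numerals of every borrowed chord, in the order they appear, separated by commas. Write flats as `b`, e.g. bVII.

bVII, bVI

E major has the diatonic set E, F#m, G#m, A, B, C#m, D#dim. Of the given chords, E, A and B are diatonic. D (D–F#–A) doesn't fit — on degree 7 E major would have D#dim (vii°). D is the degree-7 chord of E minor, so it is the borrowed bVII. C (C–E–G) doesn't fit — on degree 6 E major would have C#m (vi). C is the degree-6 chord of E minor, so it is the borrowed bVI.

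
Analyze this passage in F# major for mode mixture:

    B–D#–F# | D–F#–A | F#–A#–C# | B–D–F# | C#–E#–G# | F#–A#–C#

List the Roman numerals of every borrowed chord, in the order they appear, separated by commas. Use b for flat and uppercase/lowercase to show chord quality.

In F# major the diatonic chords are F#, G#m, A#m, B, C#, D#m, E#dim. B–D#–F# = B, F#–A#–C# = F# and C#–E#–G# = C# all belong to that set. D–F#–A is not: scale degree 6 in F# major carries D#m (vi). In F# minor the chord on that degree is D, so here it functions as bVI, borrowed from the parallel minor. B–D–F# doesn't fit — on degree 4 F# major would have B (IV). Bm is the degree-4 chord of F# minor, so it is the borrowed iv.

bVI, iv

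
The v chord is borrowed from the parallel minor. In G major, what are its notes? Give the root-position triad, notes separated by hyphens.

v is built on scale degree 5, which is D in both G major and its parallel. Building the minor chord from the parallel minor on D: D–F–A.

D-F-A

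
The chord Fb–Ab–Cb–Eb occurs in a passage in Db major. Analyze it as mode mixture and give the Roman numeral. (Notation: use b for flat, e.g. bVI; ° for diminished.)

The root Fb is the lowered 3rd scale degree — diatonically Db major has F there. Diatonically Db major has Fm (iii) on that degree; Fb–Ab–Cb–Eb is instead the major-seventh chord native to Db minor, so it takes the label bIIImaj7.

bIIImaj7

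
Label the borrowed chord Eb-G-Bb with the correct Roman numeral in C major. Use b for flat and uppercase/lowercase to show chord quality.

bIII

The root Eb is the lowered 3rd scale degree — diatonically C major has E there. The diatonic chord on degree 3 would be Em (iii), but Eb–G–Bb is the major chord from C minor. As a borrowed chord it is labeled bIII.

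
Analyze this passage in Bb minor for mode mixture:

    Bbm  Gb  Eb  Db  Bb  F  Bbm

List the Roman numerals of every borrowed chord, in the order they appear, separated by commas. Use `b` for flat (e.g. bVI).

In Bb minor (with V from harmonic minor) the diatonic chords are Bbm, Cdim, Db, Ebm, F, Gb, Ab. Bbm, Gb, Db and F are all diatonic. Eb (Eb–G–Bb) is not: scale degree 4 in Bb minor carries Ebm (iv). In Bb major the chord on that degree is Eb, so here it functions as IV, borrowed from the parallel major. But Bb (Bb–D–F) is foreign: the diatonic i on degree 1 is Bbm, whereas Bb comes from Bb major. It is labeled I.

IV, I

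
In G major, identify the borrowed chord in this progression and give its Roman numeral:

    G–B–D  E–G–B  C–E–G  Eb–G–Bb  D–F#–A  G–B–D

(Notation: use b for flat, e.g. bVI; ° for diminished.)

The diatonic triads in G major are G, Am, Bm, C, D, Em, F#dim. Of the given chords, G–B–D = G, E–G–B = Em, C–E–G = C and D–F#–A = D are diatonic. Eb–G–Bb doesn't fit — on degree 6 G major would have Em (vi). Eb is the degree-6 chord of G minor, so it is the borrowed bVI.

bVI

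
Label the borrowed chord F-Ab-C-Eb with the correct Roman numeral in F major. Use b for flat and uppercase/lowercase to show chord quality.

F is scale degree 1 in F major. The diatonic chord on degree 1 would be F (I), but F–Ab–C–Eb is the minor-seventh chord from F minor. As a borrowed chord it is labeled i7.

i7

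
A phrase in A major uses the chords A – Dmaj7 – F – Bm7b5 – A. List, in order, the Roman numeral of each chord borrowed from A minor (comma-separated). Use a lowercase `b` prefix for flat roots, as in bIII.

bVI, iiø7

In A major the diatonic chords are A, Bm, C#m, D, E, F#m, G#dim. A and Dmaj7 both belong to that set. F (F–A–C) is not: scale degree 6 in A major carries F#m (vi). In A minor the chord on that degree is F, so here it functions as bVI, borrowed from the parallel minor. But Bm7b5 (B–D–F–A) is foreign: the diatonic ii on degree 2 is Bm, whereas Bm7b5 comes from A minor. It is labeled iiø7.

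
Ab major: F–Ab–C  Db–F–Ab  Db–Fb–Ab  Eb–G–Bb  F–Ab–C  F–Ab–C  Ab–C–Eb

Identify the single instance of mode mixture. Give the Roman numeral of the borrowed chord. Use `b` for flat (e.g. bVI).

iv

The diatonic triads in Ab major are Ab, Bbm, Cm, Db, Eb, Fm, Gdim. Of the given chords, F–Ab–C = Fm, Db–F–Ab = Db, Eb–G–Bb = Eb and Ab–C–Eb = Ab are diatonic. But Db–Fb–Ab is foreign: the diatonic IV on degree 4 is Db, whereas Dbm comes from Ab minor. It is labeled iv.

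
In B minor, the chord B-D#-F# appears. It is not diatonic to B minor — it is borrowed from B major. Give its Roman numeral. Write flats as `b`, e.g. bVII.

I

The root B is the diatonic 1st degree of B minor; the borrowing shows in the chord quality. Diatonically B minor has Bm (i) on that degree; B–D#–F# is instead the major chord native to B major, so it takes the label I.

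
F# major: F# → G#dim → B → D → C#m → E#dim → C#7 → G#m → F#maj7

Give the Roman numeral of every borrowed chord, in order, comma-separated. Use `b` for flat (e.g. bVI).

ii°, bVI, v

F# major has the diatonic set F#, G#m, A#m, B, C#, D#m, E#dim. F#, B, E#dim, C#7, G#m and F#maj7 are all diatonic. But G#dim (G#–B–D) is foreign: the diatonic ii on degree 2 is G#m, whereas G#dim comes from F# minor. It is labeled ii°. But D (D–F#–A) is foreign: the diatonic vi on degree 6 is D#m, whereas D comes from F# minor. It is labeled bVI. But C#m (C#–E–G#) is foreign: the diatonic V on degree 5 is C#, whereas C#m comes from F# minor. It is labeled v.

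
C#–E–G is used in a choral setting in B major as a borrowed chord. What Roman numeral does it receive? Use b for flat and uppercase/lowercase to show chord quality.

ii°

C# is scale degree 2 in B major. Diatonically B major has C#m (ii) on that degree; C#–E–G is instead the diminished chord native to B minor, so it takes the label ii°.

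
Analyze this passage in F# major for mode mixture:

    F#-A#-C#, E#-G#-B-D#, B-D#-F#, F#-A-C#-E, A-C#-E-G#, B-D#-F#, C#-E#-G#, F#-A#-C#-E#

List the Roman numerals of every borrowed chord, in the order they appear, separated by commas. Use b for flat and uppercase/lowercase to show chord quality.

F# major has the diatonic set F#, G#m, A#m, B, C#, D#m, E#dim. F#–A#–C# = F#, E#–G#–B–D# = E#m7b5, B–D#–F# = B, C#–E#–G# = C# and F#–A#–C#–E# = F#maj7 are all diatonic. F#–A–C#–E is not: scale degree 1 in F# major carries F# (I). In F# minor the chord on that degree is F#m7, so here it functions as i7, borrowed from the parallel minor. But A–C#–E–G# is foreign: the diatonic iii on degree 3 is A#m, whereas Amaj7 comes from F# minor. It is labeled bIIImaj7.

i7, bIIImaj7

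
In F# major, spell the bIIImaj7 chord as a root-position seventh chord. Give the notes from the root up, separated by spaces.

A C# E G#

The root of bIIImaj7 is the lowered 3rd degree: A# becomes A. In F# minor the chord on A is A–C#–E–G#.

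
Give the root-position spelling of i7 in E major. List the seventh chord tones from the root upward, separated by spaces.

E G B D

i7 is built on scale degree 1, which is E in both E major and its parallel. In E minor the chord on E is E–G–B–D.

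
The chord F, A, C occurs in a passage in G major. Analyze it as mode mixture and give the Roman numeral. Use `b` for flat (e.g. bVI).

F is the lowered form of scale degree 7 in G major (the diatonic degree 7 is F#). The diatonic chord on degree 7 would be F#dim (vii°), but F–A–C is the major chord from G minor. As a borrowed chord it is labeled bVII.

bVII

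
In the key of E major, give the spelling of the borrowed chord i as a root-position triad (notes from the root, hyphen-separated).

The root, E, is scale degree 1 — the same note in E major and E minor; only the chord quality changes. Building the minor chord from the parallel minor on E: E–G–B.

E-G-B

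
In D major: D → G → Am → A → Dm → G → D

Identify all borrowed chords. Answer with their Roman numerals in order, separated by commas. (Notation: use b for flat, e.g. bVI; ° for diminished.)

D major has the diatonic set D, Em, F#m, G, A, Bm, C#dim. D, G and A are all diatonic. Am (A–C–E) doesn't fit — on degree 5 D major would have A (V). Am is the degree-5 chord of D minor, so it is the borrowed v. But Dm (D–F–A) is foreign: the diatonic I on degree 1 is D, whereas Dm comes from D minor. It is labeled i.

v, i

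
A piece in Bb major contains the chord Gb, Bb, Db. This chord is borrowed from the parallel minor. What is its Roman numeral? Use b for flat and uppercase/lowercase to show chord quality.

bVI

The root Gb is the lowered 6th scale degree — diatonically Bb major has G there. Gb–Bb–Db is a major chord — the form found in Bb minor, not the diatonic vi (Gm). Borrowed into Bb major it is written bVI.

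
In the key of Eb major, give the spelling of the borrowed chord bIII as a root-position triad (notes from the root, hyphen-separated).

Scale degree 3 in Eb major is G. bIII uses the lowered form, Gb, taken from Eb minor. Stacking thirds in Eb minor on Gb gives Gb–Bb–Db.

Gb-Bb-Db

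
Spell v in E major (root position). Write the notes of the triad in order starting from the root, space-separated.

B D F#

The root, B, is scale degree 5 — the same note in E major and E minor; only the chord quality changes. Stacking thirds in E minor on B gives B–D–F#.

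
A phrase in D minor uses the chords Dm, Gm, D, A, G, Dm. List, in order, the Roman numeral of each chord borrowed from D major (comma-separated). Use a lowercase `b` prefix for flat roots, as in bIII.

I, IV

D minor has the diatonic set Dm, Edim, F, Gm, A, Bb, C (with V from harmonic minor). Dm, Gm and A are all diatonic. D (D–F#–A) doesn't fit — on degree 1 D minor would have Dm (i). D is the degree-1 chord of D major, so it is the borrowed I. But G (G–B–D) is foreign: the diatonic iv on degree 4 is Gm, whereas G comes from D major. It is labeled IV.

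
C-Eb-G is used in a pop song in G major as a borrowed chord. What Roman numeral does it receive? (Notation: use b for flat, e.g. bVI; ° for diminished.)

iv

The root C is the diatonic 4th degree of G major; the borrowing shows in the chord quality. Diatonically G major has C (IV) on that degree; C–Eb–G is instead the minor chord native to G minor, so it takes the label iv.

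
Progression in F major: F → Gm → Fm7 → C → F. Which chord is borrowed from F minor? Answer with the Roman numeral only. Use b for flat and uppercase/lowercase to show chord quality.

i7

F major has the diatonic set F, Gm, Am, Bb, C, Dm, Edim. F, Gm and C are all diatonic. Fm7 (F–Ab–C–Eb) is not: scale degree 1 in F major carries F (I). In F minor the chord on that degree is Fm7, so here it functions as i7, borrowed from the parallel minor.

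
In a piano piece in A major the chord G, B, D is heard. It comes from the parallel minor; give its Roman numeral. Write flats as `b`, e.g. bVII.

bVII

G is the lowered form of scale degree 7 in A major (the diatonic degree 7 is G#). Diatonically A major has G#dim (vii°) on that degree; G–B–D is instead the major chord native to A minor, so it takes the label bVII.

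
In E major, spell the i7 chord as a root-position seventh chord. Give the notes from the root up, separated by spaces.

i7 is built on scale degree 1, which is E in both E major and its parallel. Stacking thirds in E minor on E gives E–G–B–D.

E G B D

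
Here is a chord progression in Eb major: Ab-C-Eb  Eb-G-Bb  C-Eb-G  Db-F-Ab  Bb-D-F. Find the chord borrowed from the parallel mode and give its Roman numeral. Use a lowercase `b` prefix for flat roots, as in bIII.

Eb major has the diatonic set Eb, Fm, Gm, Ab, Bb, Cm, Ddim. Ab–C–Eb = Ab, Eb–G–Bb = Eb, C–Eb–G = Cm and Bb–D–F = Bb all belong to that set. Db–F–Ab doesn't fit — on degree 7 Eb major would have Ddim (vii°). Db is the degree-7 chord of Eb minor, so it is the borrowed bVII.

bVII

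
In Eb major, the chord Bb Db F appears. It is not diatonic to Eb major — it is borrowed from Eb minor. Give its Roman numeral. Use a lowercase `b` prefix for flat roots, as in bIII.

The root Bb is the diatonic 5th degree of Eb major; the borrowing shows in the chord quality. Bb–Db–F is a minor chord — the form found in Eb minor, not the diatonic V (Bb). Borrowed into Eb major it is written v.

v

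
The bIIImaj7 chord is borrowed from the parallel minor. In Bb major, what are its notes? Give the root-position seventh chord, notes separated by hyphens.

Db-F-Ab-C

bIIImaj7 is built on the lowered scale degree 3. In Bb major degree 3 is D; lowered it becomes Db. Building the major-seventh chord from the parallel minor on Db: Db–F–Ab–C.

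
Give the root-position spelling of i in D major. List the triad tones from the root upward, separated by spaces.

i is built on scale degree 1, which is D in both D major and its parallel. Stacking thirds in D minor on D gives D–F–A.

D F A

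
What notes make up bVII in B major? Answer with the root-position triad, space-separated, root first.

A C# E

Scale degree 7 in B major is A#. bVII uses the lowered form, A, taken from B minor. Stacking thirds in B minor on A gives A–C#–E.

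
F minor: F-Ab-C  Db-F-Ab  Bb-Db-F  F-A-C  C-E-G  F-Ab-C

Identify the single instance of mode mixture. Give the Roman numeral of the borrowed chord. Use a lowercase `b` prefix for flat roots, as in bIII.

F minor has the diatonic set Fm, Gdim, Ab, Bbm, C, Db, Eb (with V from harmonic minor). Of the given chords, F–Ab–C = Fm, Db–F–Ab = Db, Bb–Db–F = Bbm and C–E–G = C are diatonic. But F–A–C is foreign: the diatonic i on degree 1 is Fm, whereas F comes from F major. It is labeled I.

I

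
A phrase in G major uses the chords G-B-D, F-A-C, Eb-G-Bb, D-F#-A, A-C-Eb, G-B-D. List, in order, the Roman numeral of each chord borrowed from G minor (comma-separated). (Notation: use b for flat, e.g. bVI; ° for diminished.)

The diatonic triads in G major are G, Am, Bm, C, D, Em, F#dim. G–B–D = G and D–F#–A = D are both diatonic. But F–A–C is foreign: the diatonic vii° on degree 7 is F#dim, whereas F comes from G minor. It is labeled bVII. Eb–G–Bb doesn't fit — on degree 6 G major would have Em (vi). Eb is the degree-6 chord of G minor, so it is the borrowed bVI. But A–C–Eb is foreign: the diatonic ii on degree 2 is Am, whereas Adim comes from G minor. It is labeled ii°.

bVII, bVI, ii°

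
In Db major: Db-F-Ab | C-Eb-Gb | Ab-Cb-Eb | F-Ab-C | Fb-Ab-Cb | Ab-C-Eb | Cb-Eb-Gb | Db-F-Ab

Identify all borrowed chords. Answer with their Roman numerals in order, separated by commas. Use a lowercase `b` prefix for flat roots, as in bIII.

In Db major the diatonic chords are Db, Ebm, Fm, Gb, Ab, Bbm, Cdim. Db–F–Ab = Db, C–Eb–Gb = Cdim, F–Ab–C = Fm and Ab–C–Eb = Ab are all diatonic. But Ab–Cb–Eb is foreign: the diatonic V on degree 5 is Ab, whereas Abm comes from Db minor. It is labeled v. But Fb–Ab–Cb is foreign: the diatonic iii on degree 3 is Fm, whereas Fb comes from Db minor. It is labeled bIII. Cb–Eb–Gb doesn't fit — on degree 7 Db major would have Cdim (vii°). Cb is the degree-7 chord of Db minor, so it is the borrowed bVII.

v, bIII, bVII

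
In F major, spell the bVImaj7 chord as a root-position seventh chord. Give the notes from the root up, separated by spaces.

Scale degree 6 in F major is D. bVImaj7 uses the lowered form, Db, taken from F minor. Building the major-seventh chord from the parallel minor on Db: Db–F–Ab–C.

Db F Ab C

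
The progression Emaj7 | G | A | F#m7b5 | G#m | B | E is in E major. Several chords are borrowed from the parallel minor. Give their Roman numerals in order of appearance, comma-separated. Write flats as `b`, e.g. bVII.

bIII, iiø7

The diatonic triads in E major are E, F#m, G#m, A, B, C#m, D#dim. Of the given chords, Emaj7, A, G#m, B and E are diatonic. G (G–B–D) doesn't fit — on degree 3 E major would have G#m (iii). G is the degree-3 chord of E minor, so it is the borrowed bIII. F#m7b5 (F#–A–C–E) doesn't fit — on degree 2 E major would have F#m (ii). F#m7b5 is the degree-2 chord of E minor, so it is the borrowed iiø7.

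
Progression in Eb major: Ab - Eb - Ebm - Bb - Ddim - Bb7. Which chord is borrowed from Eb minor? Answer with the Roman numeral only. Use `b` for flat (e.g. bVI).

In Eb major the diatonic chords are Eb, Fm, Gm, Ab, Bb, Cm, Ddim. Of the given chords, Ab, Eb, Bb, Ddim and Bb7 are diatonic. Ebm (Eb–Gb–Bb) doesn't fit — on degree 1 Eb major would have Eb (I). Ebm is the degree-1 chord of Eb minor, so it is the borrowed i.

i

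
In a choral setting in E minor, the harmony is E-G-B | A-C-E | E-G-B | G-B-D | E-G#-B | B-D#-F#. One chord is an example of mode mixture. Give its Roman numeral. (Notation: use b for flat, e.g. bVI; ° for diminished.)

E minor has the diatonic set Em, F#dim, G, Am, B, C, D (with V from harmonic minor). E–G–B = Em, A–C–E = Am, G–B–D = G and B–D#–F# = B all belong to that set. But E–G#–B is foreign: the diatonic i on degree 1 is Em, whereas E comes from E major. It is labeled I.

I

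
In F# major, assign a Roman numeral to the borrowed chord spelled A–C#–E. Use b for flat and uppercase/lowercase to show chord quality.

bIII

In F# major scale degree 3 is A#; A is its lowered form, from F# minor. Diatonically F# major has A#m (iii) on that degree; A–C#–E is instead the major chord native to F# minor, so it takes the label bIII.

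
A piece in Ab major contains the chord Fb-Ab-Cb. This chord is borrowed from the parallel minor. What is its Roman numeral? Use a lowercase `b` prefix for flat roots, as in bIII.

In Ab major scale degree 6 is F; Fb is its lowered form, from Ab minor. The diatonic chord on degree 6 would be Fm (vi), but Fb–Ab–Cb is the major chord from Ab minor. As a borrowed chord it is labeled bVI.

bVI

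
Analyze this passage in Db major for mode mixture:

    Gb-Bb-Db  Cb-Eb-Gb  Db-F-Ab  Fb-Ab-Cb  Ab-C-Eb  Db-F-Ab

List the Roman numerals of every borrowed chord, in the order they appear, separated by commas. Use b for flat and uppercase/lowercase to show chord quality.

bVII, bIII

The diatonic triads in Db major are Db, Ebm, Fm, Gb, Ab, Bbm, Cdim. Of the given chords, Gb–Bb–Db = Gb, Db–F–Ab = Db and Ab–C–Eb = Ab are diatonic. Cb–Eb–Gb doesn't fit — on degree 7 Db major would have Cdim (vii°). Cb is the degree-7 chord of Db minor, so it is the borrowed bVII. Fb–Ab–Cb doesn't fit — on degree 3 Db major would have Fm (iii). Fb is the degree-3 chord of Db minor, so it is the borrowed bIII.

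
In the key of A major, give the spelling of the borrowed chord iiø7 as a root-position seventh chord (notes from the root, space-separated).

iiø7 is built on scale degree 2, which is B in both A major and its parallel. Building the half-diminished-seventh chord from the parallel minor on B: B–D–F–A.

B D F A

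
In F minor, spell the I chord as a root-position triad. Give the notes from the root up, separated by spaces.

I is built on scale degree 1, which is F in both F minor and its parallel. Stacking thirds in F major on F gives F–A–C.

F A C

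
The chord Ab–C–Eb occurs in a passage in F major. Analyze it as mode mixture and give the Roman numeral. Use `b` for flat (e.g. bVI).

bIII

Ab is the lowered form of scale degree 3 in F major (the diatonic degree 3 is A). The diatonic chord on degree 3 would be Am (iii), but Ab–C–Eb is the major chord from F minor. As a borrowed chord it is labeled bIII.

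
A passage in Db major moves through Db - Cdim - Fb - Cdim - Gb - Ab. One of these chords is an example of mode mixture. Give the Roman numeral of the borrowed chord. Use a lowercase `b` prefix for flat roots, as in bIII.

bIII

Db major has the diatonic set Db, Ebm, Fm, Gb, Ab, Bbm, Cdim. Of the given chords, Db, Cdim, Gb and Ab are diatonic. But Fb (Fb–Ab–Cb) is foreign: the diatonic iii on degree 3 is Fm, whereas Fb comes from Db minor. It is labeled bIII.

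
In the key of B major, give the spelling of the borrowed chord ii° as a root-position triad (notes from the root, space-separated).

The root, C#, is scale degree 2 — the same note in B major and B minor; only the chord quality changes. Stacking thirds in B minor on C# gives C#–E–G.

C# E G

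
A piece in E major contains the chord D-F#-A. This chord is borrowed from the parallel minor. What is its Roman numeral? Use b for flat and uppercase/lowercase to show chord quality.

bVII

D is the lowered form of scale degree 7 in E major (the diatonic degree 7 is D#). D–F#–A is a major chord — the form found in E minor, not the diatonic vii° (D#dim). Borrowed into E major it is written bVII.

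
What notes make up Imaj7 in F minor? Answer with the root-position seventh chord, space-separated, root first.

F A C E

The root, F, is scale degree 1 — the same note in F minor and F major; only the chord quality changes. Stacking thirds in F major on F gives F–A–C–E.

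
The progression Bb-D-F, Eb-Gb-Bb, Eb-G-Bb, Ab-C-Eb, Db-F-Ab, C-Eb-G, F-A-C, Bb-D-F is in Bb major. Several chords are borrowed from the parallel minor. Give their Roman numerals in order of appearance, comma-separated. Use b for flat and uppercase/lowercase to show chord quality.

iv, bVII, bIII

Bb major has the diatonic set Bb, Cm, Dm, Eb, F, Gm, Adim. Bb–D–F = Bb, Eb–G–Bb = Eb, C–Eb–G = Cm and F–A–C = F all belong to that set. But Eb–Gb–Bb is foreign: the diatonic IV on degree 4 is Eb, whereas Ebm comes from Bb minor. It is labeled iv. Ab–C–Eb is not: scale degree 7 in Bb major carries Adim (vii°). In Bb minor the chord on that degree is Ab, so here it functions as bVII, borrowed from the parallel minor. But Db–F–Ab is foreign: the diatonic iii on degree 3 is Dm, whereas Db comes from Bb minor. It is labeled bIII.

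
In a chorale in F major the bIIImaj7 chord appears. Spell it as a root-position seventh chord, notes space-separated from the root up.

The root of bIIImaj7 is the lowered 3rd degree: A becomes Ab. Building the major-seventh chord from the parallel minor on Ab: Ab–C–Eb–G.

Ab C Eb G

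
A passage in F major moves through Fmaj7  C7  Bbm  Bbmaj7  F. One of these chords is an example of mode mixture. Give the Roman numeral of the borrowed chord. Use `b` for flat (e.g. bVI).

F major has the diatonic set F, Gm, Am, Bb, C, Dm, Edim. Fmaj7, C7, Bbmaj7 and F are all diatonic. Bbm (Bb–Db–F) doesn't fit — on degree 4 F major would have Bb (IV). Bbm is the degree-4 chord of F minor, so it is the borrowed iv.

iv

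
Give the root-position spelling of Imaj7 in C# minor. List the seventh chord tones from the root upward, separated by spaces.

The root, C#, is scale degree 1 — the same note in C# minor and C# major; only the chord quality changes. Stacking thirds in C# major on C# gives C#–E#–G#–B#.

C# E# G# B#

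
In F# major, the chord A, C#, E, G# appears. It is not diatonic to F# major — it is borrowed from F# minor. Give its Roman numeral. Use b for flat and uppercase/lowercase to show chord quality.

In F# major scale degree 3 is A#; A is its lowered form, from F# minor. Diatonically F# major has A#m (iii) on that degree; A–C#–E–G# is instead the major-seventh chord native to F# minor, so it takes the label bIIImaj7.

bIIImaj7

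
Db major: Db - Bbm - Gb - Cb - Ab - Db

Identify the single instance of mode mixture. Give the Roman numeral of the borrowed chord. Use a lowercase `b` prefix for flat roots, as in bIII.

bVII

The diatonic triads in Db major are Db, Ebm, Fm, Gb, Ab, Bbm, Cdim. Db, Bbm, Gb and Ab are all diatonic. But Cb (Cb–Eb–Gb) is foreign: the diatonic vii° on degree 7 is Cdim, whereas Cb comes from Db minor. It is labeled bVII.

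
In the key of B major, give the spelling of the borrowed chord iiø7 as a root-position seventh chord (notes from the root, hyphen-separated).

iiø7 is built on scale degree 2, which is C# in both B major and its parallel. Building the half-diminished-seventh chord from the parallel minor on C#: C#–E–G–B.

C#-E-G-B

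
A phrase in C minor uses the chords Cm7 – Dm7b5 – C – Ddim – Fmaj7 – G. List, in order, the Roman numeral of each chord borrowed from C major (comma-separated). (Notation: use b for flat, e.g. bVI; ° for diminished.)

I, IVmaj7

The diatonic triads in C minor (with V from harmonic minor) are Cm, Ddim, Eb, Fm, G, Ab, Bb. Of the given chords, Cm7, Dm7b5, Ddim and G are diatonic. C (C–E–G) is not: scale degree 1 in C minor carries Cm (i). In C major the chord on that degree is C, so here it functions as I, borrowed from the parallel major. But Fmaj7 (F–A–C–E) is foreign: the diatonic iv on degree 4 is Fm, whereas Fmaj7 comes from C major. It is labeled IVmaj7.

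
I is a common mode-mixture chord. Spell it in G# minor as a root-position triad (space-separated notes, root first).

The root, G#, is scale degree 1 — the same note in G# minor and G# major; only the chord quality changes. In G# major the chord on G# is G#–B#–D#.

G# B# D#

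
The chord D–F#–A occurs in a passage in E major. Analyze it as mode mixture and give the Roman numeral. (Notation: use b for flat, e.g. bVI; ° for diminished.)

D is the lowered form of scale degree 7 in E major (the diatonic degree 7 is D#). D–F#–A is a major chord — the form found in E minor, not the diatonic vii° (D#dim). Borrowed into E major it is written bVII.

bVII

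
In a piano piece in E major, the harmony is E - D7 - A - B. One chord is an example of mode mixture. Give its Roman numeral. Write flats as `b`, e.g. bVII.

In E major the diatonic chords are E, F#m, G#m, A, B, C#m, D#dim. Of the given chords, E, A and B are diatonic. D7 (D–F#–A–C) is not: scale degree 7 in E major carries D#dim (vii°). In E minor the chord on that degree is D7, so here it functions as bVII7, borrowed from the parallel minor.

bVII7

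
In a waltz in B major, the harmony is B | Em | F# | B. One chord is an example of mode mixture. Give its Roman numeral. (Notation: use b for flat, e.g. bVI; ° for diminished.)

iv

B major has the diatonic set B, C#m, D#m, E, F#, G#m, A#dim. B and F# both belong to that set. Em (E–G–B) doesn't fit — on degree 4 B major would have E (IV). Em is the degree-4 chord of B minor, so it is the borrowed iv.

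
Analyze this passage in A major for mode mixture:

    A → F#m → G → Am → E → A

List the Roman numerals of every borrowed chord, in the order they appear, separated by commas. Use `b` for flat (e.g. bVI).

bVII, i

In A major the diatonic chords are A, Bm, C#m, D, E, F#m, G#dim. Of the given chords, A, F#m and E are diatonic. G (G–B–D) doesn't fit — on degree 7 A major would have G#dim (vii°). G is the degree-7 chord of A minor, so it is the borrowed bVII. But Am (A–C–E) is foreign: the diatonic I on degree 1 is A, whereas Am comes from A minor. It is labeled i.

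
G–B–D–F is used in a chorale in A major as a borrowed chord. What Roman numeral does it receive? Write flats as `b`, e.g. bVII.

bVII7

In A major scale degree 7 is G#; G is its lowered form, from A minor. G–B–D–F is a dominant-seventh chord — the form found in A minor, not the diatonic vii° (G#dim). Borrowed into A major it is written bVII7.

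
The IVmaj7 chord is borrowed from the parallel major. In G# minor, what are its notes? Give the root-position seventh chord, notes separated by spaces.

The root, C#, is scale degree 4 — the same note in G# minor and G# major; only the chord quality changes. In G# major the chord on C# is C#–E#–G#–B#.

C# E# G# B#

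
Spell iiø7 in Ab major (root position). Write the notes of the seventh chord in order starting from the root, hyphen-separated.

The root, Bb, is scale degree 2 — the same note in Ab major and Ab minor; only the chord quality changes. Stacking thirds in Ab minor on Bb gives Bb–Db–Fb–Ab.

Bb-Db-Fb-Ab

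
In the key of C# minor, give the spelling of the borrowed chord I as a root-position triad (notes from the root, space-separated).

I is built on scale degree 1, which is C# in both C# minor and its parallel. Stacking thirds in C# major on C# gives C#–E#–G#.

C# E# G#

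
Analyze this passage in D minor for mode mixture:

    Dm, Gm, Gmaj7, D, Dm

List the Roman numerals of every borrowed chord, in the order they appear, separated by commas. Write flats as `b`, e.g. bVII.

IVmaj7, I

The diatonic triads in D minor (with V from harmonic minor) are Dm, Edim, F, Gm, A, Bb, C. Dm and Gm are both diatonic. But Gmaj7 (G–B–D–F#) is foreign: the diatonic iv on degree 4 is Gm, whereas Gmaj7 comes from D major. It is labeled IVmaj7. But D (D–F#–A) is foreign: the diatonic i on degree 1 is Dm, whereas D comes from D major. It is labeled I.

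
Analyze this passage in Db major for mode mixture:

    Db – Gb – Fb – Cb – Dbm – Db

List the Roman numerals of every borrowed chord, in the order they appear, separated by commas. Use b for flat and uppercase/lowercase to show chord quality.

bIII, bVII, i

In Db major the diatonic chords are Db, Ebm, Fm, Gb, Ab, Bbm, Cdim. Db and Gb are both diatonic. Fb (Fb–Ab–Cb) doesn't fit — on degree 3 Db major would have Fm (iii). Fb is the degree-3 chord of Db minor, so it is the borrowed bIII. Cb (Cb–Eb–Gb) doesn't fit — on degree 7 Db major would have Cdim (vii°). Cb is the degree-7 chord of Db minor, so it is the borrowed bVII. Dbm (Db–Fb–Ab) doesn't fit — on degree 1 Db major would have Db (I). Dbm is the degree-1 chord of Db minor, so it is the borrowed i.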